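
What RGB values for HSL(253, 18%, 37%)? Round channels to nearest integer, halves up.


H=253°, S=0.18, L=0.37
C = (1-|2L-1|)×S = (1-|-0.26|)×0.18 = 0.1332
H' = H/60 = 253/60 ≈ 4.2167; X = C×(1-|H' mod 2 - 1|) = 0.02886
m = L - C/2 = 0.37 - 0.0666 = 0.3034
Sector ⌊H'⌋ = 4 → (R',G',B') = (0.02886, 0.0, 0.1332)
RGB = ((R'+m)×255, (G'+m)×255, (B'+m)×255) = (84.7263, 77.367, 111.333)
Round half up → RGB(85, 77, 111)


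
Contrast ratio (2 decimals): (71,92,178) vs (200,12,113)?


Linearize each sRGB channel c=v/255: c/12.92 if c ≤ 0.04045 else ((c+0.055)/1.055)^2.4
L = 0.2126×R_lin + 0.7152×G_lin + 0.0722×B_lin
Color 1 (71,92,178):
  R=71: 71/255≈0.2784 > 0.04045 → ((0.2784+0.055)/1.055)^2.4 ≈ 0.06301
  G=92: 92/255≈0.3608 > 0.04045 → ((0.3608+0.055)/1.055)^2.4 ≈ 0.10702
  B=178: 178/255≈0.6980 > 0.04045 → ((0.6980+0.055)/1.055)^2.4 ≈ 0.44520
  L1 = 0.2126×0.06301 + 0.7152×0.10702 + 0.0722×0.44520 ≈ 0.12208
Color 2 (200,12,113):
  R=200: 200/255≈0.7843 > 0.04045 → ((0.7843+0.055)/1.055)^2.4 ≈ 0.57758
  G=12: 12/255≈0.0471 > 0.04045 → ((0.0471+0.055)/1.055)^2.4 ≈ 0.00368
  B=113: 113/255≈0.4431 > 0.04045 → ((0.4431+0.055)/1.055)^2.4 ≈ 0.16513
  L2 = 0.2126×0.57758 + 0.7152×0.00368 + 0.0722×0.16513 ≈ 0.13735
Lighter = 0.13735, Darker = 0.12208
Ratio = (L_lighter + 0.05) / (L_darker + 0.05)
Ratio = (0.13735 + 0.05) / (0.12208 + 0.05) = 0.18735 / 0.17208 ≈ 1.0887
Ratio ≈ 1.09:1


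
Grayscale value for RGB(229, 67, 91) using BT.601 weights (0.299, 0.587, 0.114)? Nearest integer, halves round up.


Gray = 0.299×R + 0.587×G + 0.114×B
Gray = 0.299×229 + 0.587×67 + 0.114×91
Gray = 68.471 + 39.329 + 10.374
Gray = 118.174 → round half up → 118
Gray = 118


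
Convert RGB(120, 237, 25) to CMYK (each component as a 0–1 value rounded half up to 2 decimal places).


R'=120/255≈0.4706, G'=237/255≈0.9294, B'=25/255≈0.0980
K = 1 - max(R',G',B') = 1 - 237/255 = 18/255 = 0.07058… → 0.07
(1-R'-K)/(1-K) simplifies to (max-R)/max with max = 237:
C = (237-120)/237 = 117/237 = 0.49367… → 0.49
M = (237-237)/237 = 0/237 = 0 → 0.00
Y = (237-25)/237 = 212/237 = 0.89451… → 0.89
= CMYK(0.49, 0.00, 0.89, 0.07)


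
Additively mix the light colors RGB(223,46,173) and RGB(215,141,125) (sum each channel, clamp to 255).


Additive: each channel = min(255, C₁+C₂)
R: 223+215 = 438 → 255
G: 46+141 = 187 → 187
B: 173+125 = 298 → 255
= RGB(255, 187, 255)


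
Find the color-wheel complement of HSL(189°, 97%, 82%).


Complement = opposite side of color wheel = hue + 180°
H' = (189 + 180) mod 360 = 9°
S and L unchanged.
= HSL(9°, 97%, 82%)


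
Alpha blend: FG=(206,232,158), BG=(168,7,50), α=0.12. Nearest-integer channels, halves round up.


C = α×F + (1-α)×B, with 1-α = 0.88
R: 0.12×206 + 0.88×168 = 24.72 + 147.84 = 172.56 → 173
G: 0.12×232 + 0.88×7 = 27.84 + 6.16 = 34.00 → 34
B: 0.12×158 + 0.88×50 = 18.96 + 44.00 = 62.96 → 63
= RGB(173, 34, 63)


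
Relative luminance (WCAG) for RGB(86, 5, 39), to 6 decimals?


Linearize each channel (sRGB transfer function): c = v/255; c_lin = c/12.92 if c ≤ 0.04045, else ((c+0.055)/1.055)^2.4
  R: 86/255 ≈ 0.337255 > 0.04045 → ((0.337255+0.055)/1.055)^2.4 ≈ 0.093059
  G: 5/255 ≈ 0.019608 ≤ 0.04045 → 0.019608/12.92 ≈ 0.001518
  B: 39/255 ≈ 0.152941 > 0.04045 → ((0.152941+0.055)/1.055)^2.4 ≈ 0.020289
R_lin = 0.093059, G_lin = 0.001518, B_lin = 0.020289
L = 0.2126×R + 0.7152×G + 0.0722×B
L = 0.2126×0.093059 + 0.7152×0.001518 + 0.0722×0.020289
L ≈ 0.022335


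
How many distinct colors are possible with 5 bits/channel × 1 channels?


Total bits = 5 bits/channel × 1 channels = 5 bits
Distinct colors = 2^5
= 32 colors


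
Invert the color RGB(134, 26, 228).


Invert: (255-R, 255-G, 255-B)
R: 255-134 = 121
G: 255-26 = 229
B: 255-228 = 27
= RGB(121, 229, 27)


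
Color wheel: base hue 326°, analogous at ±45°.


Base hue: 326°
Left analog: (326 - 45) mod 360 = 281°
Right analog: (326 + 45) mod 360 = 11°
Analogous hues = 281° and 11°


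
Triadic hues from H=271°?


Triadic: equally spaced at 120° intervals
H1 = 271°
H2 = (271 + 120) mod 360 = 31°
H3 = (271 + 240) mod 360 = 151°
Triadic = 271°, 31°, 151°


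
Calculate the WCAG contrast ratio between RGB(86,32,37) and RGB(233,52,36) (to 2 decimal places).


Linearize each sRGB channel c=v/255: c/12.92 if c ≤ 0.04045 else ((c+0.055)/1.055)^2.4
L = 0.2126×R_lin + 0.7152×G_lin + 0.0722×B_lin
Color 1 (86,32,37):
  R=86: 86/255≈0.3373 > 0.04045 → ((0.3373+0.055)/1.055)^2.4 ≈ 0.09306
  G=32: 32/255≈0.1255 > 0.04045 → ((0.1255+0.055)/1.055)^2.4 ≈ 0.01444
  B=37: 37/255≈0.1451 > 0.04045 → ((0.1451+0.055)/1.055)^2.4 ≈ 0.01850
  L1 = 0.2126×0.09306 + 0.7152×0.01444 + 0.0722×0.01850 ≈ 0.03145
Color 2 (233,52,36):
  R=233: 233/255≈0.9137 > 0.04045 → ((0.9137+0.055)/1.055)^2.4 ≈ 0.81485
  G=52: 52/255≈0.2039 > 0.04045 → ((0.2039+0.055)/1.055)^2.4 ≈ 0.03434
  B=36: 36/255≈0.1412 > 0.04045 → ((0.1412+0.055)/1.055)^2.4 ≈ 0.01764
  L2 = 0.2126×0.81485 + 0.7152×0.03434 + 0.0722×0.01764 ≈ 0.19907
Lighter = 0.19907, Darker = 0.03145
Ratio = (L_lighter + 0.05) / (L_darker + 0.05)
Ratio = (0.19907 + 0.05) / (0.03145 + 0.05) = 0.24907 / 0.08145 ≈ 3.0579
Ratio ≈ 3.06:1


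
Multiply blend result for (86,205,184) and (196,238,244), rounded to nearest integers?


Multiply: C = A×B/255, rounded to nearest integer
R: 86×196/255 = 16856/255 ≈ 66.102 → 66
G: 205×238/255 = 48790/255 ≈ 191.333 → 191
B: 184×244/255 = 44896/255 ≈ 176.063 → 176
= RGB(66, 191, 176)


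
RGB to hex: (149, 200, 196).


R = 149 → 95 (hex)
G = 200 → C8 (hex)
B = 196 → C4 (hex)
Hex = #95C8C4


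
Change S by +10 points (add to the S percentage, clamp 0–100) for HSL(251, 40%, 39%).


Original S = 40%
Adjustment = +10 percentage points
New S = 40 + (10) = 50
Clamp to [0, 100] → 50
= HSL(251°, 50%, 39%)


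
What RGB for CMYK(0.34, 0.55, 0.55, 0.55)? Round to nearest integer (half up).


R = 255 × (1-C) × (1-K) = 255 × 0.66 × 0.45 = 75.735 → 76
G = 255 × (1-M) × (1-K) = 255 × 0.45 × 0.45 = 51.6375 → 52
B = 255 × (1-Y) × (1-K) = 255 × 0.45 × 0.45 = 51.6375 → 52
= RGB(76, 52, 52)


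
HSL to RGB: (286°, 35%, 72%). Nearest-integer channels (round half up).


H=286°, S=0.35, L=0.72
C = (1-|2L-1|)×S = (1-|0.44|)×0.35 = 0.196
H' = H/60 = 286/60 ≈ 4.7667; X = C×(1-|H' mod 2 - 1|) ≈ 0.1503
m = L - C/2 = 0.72 - 0.098 = 0.622
Sector ⌊H'⌋ = 4 → (R',G',B') = (≈0.1503, 0.0, 0.196)
RGB = ((R'+m)×255, (G'+m)×255, (B'+m)×255) = (196.928, 158.61, 208.59)
Round half up → RGB(197, 159, 209)


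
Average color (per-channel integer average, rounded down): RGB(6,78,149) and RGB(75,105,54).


Midpoint: each channel = ⌊(C₁+C₂)/2⌋
R: ⌊(6+75)/2⌋ = 40
G: ⌊(78+105)/2⌋ = 91
B: ⌊(149+54)/2⌋ = 101
= RGB(40, 91, 101)


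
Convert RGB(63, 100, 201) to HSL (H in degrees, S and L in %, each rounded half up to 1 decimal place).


Normalize: R'=63/255≈0.2471, G'=100/255≈0.3922, B'=201/255≈0.7882
Max=201/255, Min=63/255, Δ=Max-Min=138/255
L = (Max+Min)/2 = (201+63)/510 = 264/510 = 0.51764… → L = 51.8%
L > 0.5 → S = Δ/(2-Max-Min) = 138/(510-201-63) = 138/246 = 0.56097… → S = 56.1%
(the 1/255 factors cancel in S and H, so raw channel differences can be used)
Max is B' → H = 60 × ((R-G)/Δ + 4) = 60 × ((63-100)/138 + 4)
  -37/138 + 4 = -0.2681… + 4 = 3.7318…
  H = 60 × 3.7318… = 223.913…° → H = 223.9°
= HSL(223.9°, 56.1%, 51.8%)


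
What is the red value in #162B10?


Color: #162B10
R = 16 = 22
G = 2B = 43
B = 10 = 16
Red = 22


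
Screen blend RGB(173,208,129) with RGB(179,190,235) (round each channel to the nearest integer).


Screen: C = 255 - (255-A)×(255-B)/255, rounded to nearest integer
R: 255 - (255-173)×(255-179)/255 = 255 - 6232/255 ≈ 255 - 24.439 = 230.561 → 231
G: 255 - (255-208)×(255-190)/255 = 255 - 3055/255 ≈ 255 - 11.980 = 243.020 → 243
B: 255 - (255-129)×(255-235)/255 = 255 - 2520/255 ≈ 255 - 9.882 = 245.118 → 245
= RGB(231, 243, 245)


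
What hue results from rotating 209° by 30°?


New hue = (H + rotation) mod 360
New hue = (209 + 30) mod 360
= 239 mod 360
= 239°


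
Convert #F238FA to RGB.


F2 → 242 (R)
38 → 56 (G)
FA → 250 (B)
= RGB(242, 56, 250)


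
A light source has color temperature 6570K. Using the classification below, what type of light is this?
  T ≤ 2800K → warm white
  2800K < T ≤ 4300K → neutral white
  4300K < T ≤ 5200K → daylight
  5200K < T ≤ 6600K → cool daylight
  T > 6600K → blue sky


Temperature: 6570K
5200K < 6570K ≤ 6600K → cool daylight
Classification: cool daylight


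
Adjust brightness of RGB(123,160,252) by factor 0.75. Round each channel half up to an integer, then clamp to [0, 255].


Multiply each channel by 0.75, round half up, clamp to [0, 255]
R: 123×0.75 = 92.25 → round → 92
G: 160×0.75 = 120
B: 252×0.75 = 189
= RGB(92, 120, 189)


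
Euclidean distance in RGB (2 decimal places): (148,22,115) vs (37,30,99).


d = √[(R₁-R₂)² + (G₁-G₂)² + (B₁-B₂)²]
d = √[(148-37)² + (22-30)² + (115-99)²]
d = √[12321 + 64 + 256]
d = √12641
d ≈ 112.43


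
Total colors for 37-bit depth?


Colors = 2^bits = 2^37
= 137,438,953,472 colors


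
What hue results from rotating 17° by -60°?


New hue = (H + rotation) mod 360
New hue = (17 -60) mod 360
= -43 mod 360
= 317°


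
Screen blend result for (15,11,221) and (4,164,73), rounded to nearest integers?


Screen: C = 255 - (255-A)×(255-B)/255, rounded to nearest integer
R: 255 - (255-15)×(255-4)/255 = 255 - 60240/255 ≈ 255 - 236.235 = 18.765 → 19
G: 255 - (255-11)×(255-164)/255 = 255 - 22204/255 ≈ 255 - 87.075 = 167.925 → 168
B: 255 - (255-221)×(255-73)/255 = 255 - 6188/255 ≈ 255 - 24.267 = 230.733 → 231
= RGB(19, 168, 231)


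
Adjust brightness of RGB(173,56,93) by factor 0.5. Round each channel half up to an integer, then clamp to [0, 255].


Multiply each channel by 0.5, round half up, clamp to [0, 255]
R: 173×0.5 = 86.5 → round → 87
G: 56×0.5 = 28
B: 93×0.5 = 46.5 → round → 47
= RGB(87, 28, 47)


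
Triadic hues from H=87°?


Triadic: equally spaced at 120° intervals
H1 = 87°
H2 = (87 + 120) mod 360 = 207°
H3 = (87 + 240) mod 360 = 327°
Triadic = 87°, 207°, 327°


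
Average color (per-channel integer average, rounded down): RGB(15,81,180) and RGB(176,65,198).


Midpoint: each channel = ⌊(C₁+C₂)/2⌋
R: ⌊(15+176)/2⌋ = 95
G: ⌊(81+65)/2⌋ = 73
B: ⌊(180+198)/2⌋ = 189
= RGB(95, 73, 189)


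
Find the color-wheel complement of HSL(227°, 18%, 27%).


Complement = opposite side of color wheel = hue + 180°
H' = (227 + 180) mod 360 = 47°
S and L unchanged.
= HSL(47°, 18%, 27%)


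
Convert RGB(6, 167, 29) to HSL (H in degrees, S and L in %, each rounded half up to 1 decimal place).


Normalize: R'=6/255≈0.0235, G'=167/255≈0.6549, B'=29/255≈0.1137
Max=167/255, Min=6/255, Δ=Max-Min=161/255
L = (Max+Min)/2 = (167+6)/510 = 173/510 = 0.33921… → L = 33.9%
L ≤ 0.5 → S = Δ/(Max+Min) = 161/(167+6) = 161/173 = 0.93063… → S = 93.1%
(the 1/255 factors cancel in S and H, so raw channel differences can be used)
Max is G' → H = 60 × ((B-R)/Δ + 2) = 60 × ((29-6)/161 + 2)
  23/161 + 2 = 0.1428… + 2 = 2.1428…
  H = 60 × 2.1428… = 128.571…° → H = 128.6°
= HSL(128.6°, 93.1%, 33.9%)


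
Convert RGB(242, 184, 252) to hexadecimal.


R = 242 → F2 (hex)
G = 184 → B8 (hex)
B = 252 → FC (hex)
Hex = #F2B8FC


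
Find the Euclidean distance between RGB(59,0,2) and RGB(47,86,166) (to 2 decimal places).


d = √[(R₁-R₂)² + (G₁-G₂)² + (B₁-B₂)²]
d = √[(59-47)² + (0-86)² + (2-166)²]
d = √[144 + 7396 + 26896]
d = √34436
d ≈ 185.57


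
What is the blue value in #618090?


Color: #618090
R = 61 = 97
G = 80 = 128
B = 90 = 144
Blue = 144


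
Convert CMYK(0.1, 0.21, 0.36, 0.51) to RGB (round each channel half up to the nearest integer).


R = 255 × (1-C) × (1-K) = 255 × 0.90 × 0.49 = 112.455 → 112
G = 255 × (1-M) × (1-K) = 255 × 0.79 × 0.49 = 98.7105 → 99
B = 255 × (1-Y) × (1-K) = 255 × 0.64 × 0.49 = 79.968 → 80
= RGB(112, 99, 80)


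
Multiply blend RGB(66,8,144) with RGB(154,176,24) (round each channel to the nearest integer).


Multiply: C = A×B/255, rounded to nearest integer
R: 66×154/255 = 10164/255 ≈ 39.859 → 40
G: 8×176/255 = 1408/255 ≈ 5.522 → 6
B: 144×24/255 = 3456/255 ≈ 13.553 → 14
= RGB(40, 6, 14)


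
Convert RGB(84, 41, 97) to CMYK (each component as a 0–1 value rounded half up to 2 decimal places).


R'=84/255≈0.3294, G'=41/255≈0.1608, B'=97/255≈0.3804
K = 1 - max(R',G',B') = 1 - 97/255 = 158/255 = 0.61960… → 0.62
(1-R'-K)/(1-K) simplifies to (max-R)/max with max = 97:
C = (97-84)/97 = 13/97 = 0.13402… → 0.13
M = (97-41)/97 = 56/97 = 0.57731… → 0.58
Y = (97-97)/97 = 0/97 = 0 → 0.00
= CMYK(0.13, 0.58, 0.00, 0.62)


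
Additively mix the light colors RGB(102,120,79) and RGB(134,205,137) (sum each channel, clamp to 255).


Additive: each channel = min(255, C₁+C₂)
R: 102+134 = 236 → 236
G: 120+205 = 325 → 255
B: 79+137 = 216 → 216
= RGB(236, 255, 216)


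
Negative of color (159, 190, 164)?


Invert: (255-R, 255-G, 255-B)
R: 255-159 = 96
G: 255-190 = 65
B: 255-164 = 91
= RGB(96, 65, 91)


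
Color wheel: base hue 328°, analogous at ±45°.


Base hue: 328°
Left analog: (328 - 45) mod 360 = 283°
Right analog: (328 + 45) mod 360 = 13°
Analogous hues = 283° and 13°


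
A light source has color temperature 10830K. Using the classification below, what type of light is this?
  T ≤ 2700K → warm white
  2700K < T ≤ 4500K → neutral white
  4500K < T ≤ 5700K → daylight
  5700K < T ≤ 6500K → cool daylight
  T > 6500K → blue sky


Temperature: 10830K
10830K > 6500K → blue sky
Classification: blue sky


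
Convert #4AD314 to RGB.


4A → 74 (R)
D3 → 211 (G)
14 → 20 (B)
= RGB(74, 211, 20)


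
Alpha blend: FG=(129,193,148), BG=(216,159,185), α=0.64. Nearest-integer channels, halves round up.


C = α×F + (1-α)×B, with 1-α = 0.36
R: 0.64×129 + 0.36×216 = 82.56 + 77.76 = 160.32 → 160
G: 0.64×193 + 0.36×159 = 123.52 + 57.24 = 180.76 → 181
B: 0.64×148 + 0.36×185 = 94.72 + 66.60 = 161.32 → 161
= RGB(160, 181, 161)


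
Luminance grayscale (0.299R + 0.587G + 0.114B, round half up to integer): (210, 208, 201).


Gray = 0.299×R + 0.587×G + 0.114×B
Gray = 0.299×210 + 0.587×208 + 0.114×201
Gray = 62.790 + 122.096 + 22.914
Gray = 207.800 → round half up → 208
Gray = 208


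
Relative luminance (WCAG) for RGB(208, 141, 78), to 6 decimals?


Linearize each channel (sRGB transfer function): c = v/255; c_lin = c/12.92 if c ≤ 0.04045, else ((c+0.055)/1.055)^2.4
  R: 208/255 ≈ 0.815686 > 0.04045 → ((0.815686+0.055)/1.055)^2.4 ≈ 0.630757
  G: 141/255 ≈ 0.552941 > 0.04045 → ((0.552941+0.055)/1.055)^2.4 ≈ 0.266356
  B: 78/255 ≈ 0.305882 > 0.04045 → ((0.305882+0.055)/1.055)^2.4 ≈ 0.076185
R_lin = 0.630757, G_lin = 0.266356, B_lin = 0.076185
L = 0.2126×R + 0.7152×G + 0.0722×B
L = 0.2126×0.630757 + 0.7152×0.266356 + 0.0722×0.076185
L ≈ 0.330097


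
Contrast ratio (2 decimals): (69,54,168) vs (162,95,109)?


Linearize each sRGB channel c=v/255: c/12.92 if c ≤ 0.04045 else ((c+0.055)/1.055)^2.4
L = 0.2126×R_lin + 0.7152×G_lin + 0.0722×B_lin
Color 1 (69,54,168):
  R=69: 69/255≈0.2706 > 0.04045 → ((0.2706+0.055)/1.055)^2.4 ≈ 0.05951
  G=54: 54/255≈0.2118 > 0.04045 → ((0.2118+0.055)/1.055)^2.4 ≈ 0.03689
  B=168: 168/255≈0.6588 > 0.04045 → ((0.6588+0.055)/1.055)^2.4 ≈ 0.39157
  L1 = 0.2126×0.05951 + 0.7152×0.03689 + 0.0722×0.39157 ≈ 0.06731
Color 2 (162,95,109):
  R=162: 162/255≈0.6353 > 0.04045 → ((0.6353+0.055)/1.055)^2.4 ≈ 0.36131
  G=95: 95/255≈0.3725 > 0.04045 → ((0.3725+0.055)/1.055)^2.4 ≈ 0.11444
  B=109: 109/255≈0.4275 > 0.04045 → ((0.4275+0.055)/1.055)^2.4 ≈ 0.15293
  L2 = 0.2126×0.36131 + 0.7152×0.11444 + 0.0722×0.15293 ≈ 0.16970
Lighter = 0.16970, Darker = 0.06731
Ratio = (L_lighter + 0.05) / (L_darker + 0.05)
Ratio = (0.16970 + 0.05) / (0.06731 + 0.05) = 0.21970 / 0.11731 ≈ 1.8729
Ratio ≈ 1.87:1


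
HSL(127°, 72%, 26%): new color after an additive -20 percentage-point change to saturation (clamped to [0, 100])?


Original S = 72%
Adjustment = -20 percentage points
New S = 72 + (-20) = 52
Clamp to [0, 100] → 52
= HSL(127°, 52%, 26%)


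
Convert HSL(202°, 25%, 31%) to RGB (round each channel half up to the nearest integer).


H=202°, S=0.25, L=0.31
C = (1-|2L-1|)×S = (1-|-0.38|)×0.25 = 0.155
H' = H/60 = 202/60 ≈ 3.3667; X = C×(1-|H' mod 2 - 1|) ≈ 0.0982
m = L - C/2 = 0.31 - 0.0775 = 0.2325
Sector ⌊H'⌋ = 3 → (R',G',B') = (0.0, ≈0.0982, 0.155)
RGB = ((R'+m)×255, (G'+m)×255, (B'+m)×255) = (59.2875, 84.32, 98.8125)
Round half up → RGB(59, 84, 99)


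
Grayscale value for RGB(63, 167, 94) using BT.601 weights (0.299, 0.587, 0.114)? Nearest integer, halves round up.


Gray = 0.299×R + 0.587×G + 0.114×B
Gray = 0.299×63 + 0.587×167 + 0.114×94
Gray = 18.837 + 98.029 + 10.716
Gray = 127.582 → round half up → 128
Gray = 128


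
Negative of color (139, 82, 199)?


Invert: (255-R, 255-G, 255-B)
R: 255-139 = 116
G: 255-82 = 173
B: 255-199 = 56
= RGB(116, 173, 56)


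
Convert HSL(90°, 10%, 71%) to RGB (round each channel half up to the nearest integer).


H=90°, S=0.10, L=0.71
C = (1-|2L-1|)×S = (1-|0.42|)×0.10 = 0.058
H' = H/60 = 90/60 ≈ 1.5000; X = C×(1-|H' mod 2 - 1|) = 0.029
m = L - C/2 = 0.71 - 0.029 = 0.681
Sector ⌊H'⌋ = 1 → (R',G',B') = (0.029, 0.058, 0.0)
RGB = ((R'+m)×255, (G'+m)×255, (B'+m)×255) = (181.05, 188.445, 173.655)
Round half up → RGB(181, 188, 174)


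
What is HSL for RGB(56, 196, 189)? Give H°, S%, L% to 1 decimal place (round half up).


Normalize: R'=56/255≈0.2196, G'=196/255≈0.7686, B'=189/255≈0.7412
Max=196/255, Min=56/255, Δ=Max-Min=140/255
L = (Max+Min)/2 = (196+56)/510 = 252/510 = 0.49411… → L = 49.4%
L ≤ 0.5 → S = Δ/(Max+Min) = 140/(196+56) = 140/252 = 0.55555… → S = 55.6%
(the 1/255 factors cancel in S and H, so raw channel differences can be used)
Max is G' → H = 60 × ((B-R)/Δ + 2) = 60 × ((189-56)/140 + 2)
  133/140 + 2 = 0.95 + 2 = 2.95
  H = 60 × 2.95 = 177° → H = 177.0°
= HSL(177.0°, 55.6%, 49.4%)


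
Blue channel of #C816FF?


Color: #C816FF
R = C8 = 200
G = 16 = 22
B = FF = 255
Blue = 255


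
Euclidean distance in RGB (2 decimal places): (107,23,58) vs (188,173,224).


d = √[(R₁-R₂)² + (G₁-G₂)² + (B₁-B₂)²]
d = √[(107-188)² + (23-173)² + (58-224)²]
d = √[6561 + 22500 + 27556]
d = √56617
d ≈ 237.94


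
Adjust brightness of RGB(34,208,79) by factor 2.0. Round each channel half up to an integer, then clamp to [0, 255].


Multiply each channel by 2.0, round half up, clamp to [0, 255]
R: 34×2.0 = 68
G: 208×2.0 = 416 → clamp → 255
B: 79×2.0 = 158
= RGB(68, 255, 158)


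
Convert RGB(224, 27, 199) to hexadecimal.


R = 224 → E0 (hex)
G = 27 → 1B (hex)
B = 199 → C7 (hex)
Hex = #E01BC7


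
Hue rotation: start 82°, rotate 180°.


New hue = (H + rotation) mod 360
New hue = (82 + 180) mod 360
= 262 mod 360
= 262°


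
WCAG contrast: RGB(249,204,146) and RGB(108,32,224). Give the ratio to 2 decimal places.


Linearize each sRGB channel c=v/255: c/12.92 if c ≤ 0.04045 else ((c+0.055)/1.055)^2.4
L = 0.2126×R_lin + 0.7152×G_lin + 0.0722×B_lin
Color 1 (249,204,146):
  R=249: 249/255≈0.9765 > 0.04045 → ((0.9765+0.055)/1.055)^2.4 ≈ 0.94731
  G=204: 204/255≈0.8000 > 0.04045 → ((0.8000+0.055)/1.055)^2.4 ≈ 0.60383
  B=146: 146/255≈0.5725 > 0.04045 → ((0.5725+0.055)/1.055)^2.4 ≈ 0.28744
  L1 = 0.2126×0.94731 + 0.7152×0.60383 + 0.0722×0.28744 ≈ 0.65401
Color 2 (108,32,224):
  R=108: 108/255≈0.4235 > 0.04045 → ((0.4235+0.055)/1.055)^2.4 ≈ 0.14996
  G=32: 32/255≈0.1255 > 0.04045 → ((0.1255+0.055)/1.055)^2.4 ≈ 0.01444
  B=224: 224/255≈0.8784 > 0.04045 → ((0.8784+0.055)/1.055)^2.4 ≈ 0.74540
  L2 = 0.2126×0.14996 + 0.7152×0.01444 + 0.0722×0.74540 ≈ 0.09603
Lighter = 0.65401, Darker = 0.09603
Ratio = (L_lighter + 0.05) / (L_darker + 0.05)
Ratio = (0.65401 + 0.05) / (0.09603 + 0.05) = 0.70401 / 0.14603 ≈ 4.8210
Ratio ≈ 4.82:1


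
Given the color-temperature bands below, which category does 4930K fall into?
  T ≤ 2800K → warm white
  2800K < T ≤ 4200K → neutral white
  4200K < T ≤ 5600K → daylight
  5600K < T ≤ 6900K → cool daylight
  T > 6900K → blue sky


Temperature: 4930K
4200K < 4930K ≤ 5600K → daylight
Classification: daylight


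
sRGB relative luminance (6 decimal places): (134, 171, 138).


Linearize each channel (sRGB transfer function): c = v/255; c_lin = c/12.92 if c ≤ 0.04045, else ((c+0.055)/1.055)^2.4
  R: 134/255 ≈ 0.525490 > 0.04045 → ((0.525490+0.055)/1.055)^2.4 ≈ 0.238398
  G: 171/255 ≈ 0.670588 > 0.04045 → ((0.670588+0.055)/1.055)^2.4 ≈ 0.407240
  B: 138/255 ≈ 0.541176 > 0.04045 → ((0.541176+0.055)/1.055)^2.4 ≈ 0.254152
R_lin = 0.238398, G_lin = 0.407240, B_lin = 0.254152
L = 0.2126×R + 0.7152×G + 0.0722×B
L = 0.2126×0.238398 + 0.7152×0.407240 + 0.0722×0.254152
L ≈ 0.360291


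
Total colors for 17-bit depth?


Colors = 2^bits = 2^17
= 131,072 colors


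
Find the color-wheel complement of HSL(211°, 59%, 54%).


Complement = opposite side of color wheel = hue + 180°
H' = (211 + 180) mod 360 = 31°
S and L unchanged.
= HSL(31°, 59%, 54%)


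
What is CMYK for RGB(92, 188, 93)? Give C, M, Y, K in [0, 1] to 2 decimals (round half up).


R'=92/255≈0.3608, G'=188/255≈0.7373, B'=93/255≈0.3647
K = 1 - max(R',G',B') = 1 - 188/255 = 67/255 = 0.26274… → 0.26
(1-R'-K)/(1-K) simplifies to (max-R)/max with max = 188:
C = (188-92)/188 = 96/188 = 0.51063… → 0.51
M = (188-188)/188 = 0/188 = 0 → 0.00
Y = (188-93)/188 = 95/188 = 0.50531… → 0.51
= CMYK(0.51, 0.00, 0.51, 0.26)


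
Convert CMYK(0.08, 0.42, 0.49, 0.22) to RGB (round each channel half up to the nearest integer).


R = 255 × (1-C) × (1-K) = 255 × 0.92 × 0.78 = 182.988 → 183
G = 255 × (1-M) × (1-K) = 255 × 0.58 × 0.78 = 115.362 → 115
B = 255 × (1-Y) × (1-K) = 255 × 0.51 × 0.78 = 101.439 → 101
= RGB(183, 115, 101)


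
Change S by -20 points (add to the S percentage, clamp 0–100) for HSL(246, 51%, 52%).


Original S = 51%
Adjustment = -20 percentage points
New S = 51 + (-20) = 31
Clamp to [0, 100] → 31
= HSL(246°, 31%, 52%)


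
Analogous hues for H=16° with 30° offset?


Base hue: 16°
Left analog: (16 - 30) mod 360 = 346°
Right analog: (16 + 30) mod 360 = 46°
Analogous hues = 346° and 46°


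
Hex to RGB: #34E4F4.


34 → 52 (R)
E4 → 228 (G)
F4 → 244 (B)
= RGB(52, 228, 244)


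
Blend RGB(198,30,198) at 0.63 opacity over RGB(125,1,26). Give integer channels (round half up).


C = α×F + (1-α)×B, with 1-α = 0.37
R: 0.63×198 + 0.37×125 = 124.74 + 46.25 = 170.99 → 171
G: 0.63×30 + 0.37×1 = 18.90 + 0.37 = 19.27 → 19
B: 0.63×198 + 0.37×26 = 124.74 + 9.62 = 134.36 → 134
= RGB(171, 19, 134)


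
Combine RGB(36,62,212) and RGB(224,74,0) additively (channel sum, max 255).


Additive: each channel = min(255, C₁+C₂)
R: 36+224 = 260 → 255
G: 62+74 = 136 → 136
B: 212+0 = 212 → 212
= RGB(255, 136, 212)


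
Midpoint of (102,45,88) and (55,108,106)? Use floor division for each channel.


Midpoint: each channel = ⌊(C₁+C₂)/2⌋
R: ⌊(102+55)/2⌋ = 78
G: ⌊(45+108)/2⌋ = 76
B: ⌊(88+106)/2⌋ = 97
= RGB(78, 76, 97)


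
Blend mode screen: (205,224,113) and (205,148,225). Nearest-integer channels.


Screen: C = 255 - (255-A)×(255-B)/255, rounded to nearest integer
R: 255 - (255-205)×(255-205)/255 = 255 - 2500/255 ≈ 255 - 9.804 = 245.196 → 245
G: 255 - (255-224)×(255-148)/255 = 255 - 3317/255 ≈ 255 - 13.008 = 241.992 → 242
B: 255 - (255-113)×(255-225)/255 = 255 - 4260/255 ≈ 255 - 16.706 = 238.294 → 238
= RGB(245, 242, 238)


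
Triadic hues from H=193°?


Triadic: equally spaced at 120° intervals
H1 = 193°
H2 = (193 + 120) mod 360 = 313°
H3 = (193 + 240) mod 360 = 73°
Triadic = 193°, 313°, 73°


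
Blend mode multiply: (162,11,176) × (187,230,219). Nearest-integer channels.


Multiply: C = A×B/255, rounded to nearest integer
R: 162×187/255 = 30294/255 ≈ 118.800 → 119
G: 11×230/255 = 2530/255 ≈ 9.922 → 10
B: 176×219/255 = 38544/255 ≈ 151.153 → 151
= RGB(119, 10, 151)


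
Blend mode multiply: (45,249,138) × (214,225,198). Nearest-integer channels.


Multiply: C = A×B/255, rounded to nearest integer
R: 45×214/255 = 9630/255 ≈ 37.765 → 38
G: 249×225/255 = 56025/255 ≈ 219.706 → 220
B: 138×198/255 = 27324/255 ≈ 107.153 → 107
= RGB(38, 220, 107)


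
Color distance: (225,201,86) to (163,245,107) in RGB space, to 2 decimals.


d = √[(R₁-R₂)² + (G₁-G₂)² + (B₁-B₂)²]
d = √[(225-163)² + (201-245)² + (86-107)²]
d = √[3844 + 1936 + 441]
d = √6221
d ≈ 78.87


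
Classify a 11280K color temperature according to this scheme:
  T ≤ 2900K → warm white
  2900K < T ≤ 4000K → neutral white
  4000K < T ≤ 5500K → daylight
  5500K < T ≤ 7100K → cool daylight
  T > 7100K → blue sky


Temperature: 11280K
11280K > 7100K → blue sky
Classification: blue sky


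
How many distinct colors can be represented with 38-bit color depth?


Colors = 2^bits = 2^38
= 274,877,906,944 colors


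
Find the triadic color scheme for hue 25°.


Triadic: equally spaced at 120° intervals
H1 = 25°
H2 = (25 + 120) mod 360 = 145°
H3 = (25 + 240) mod 360 = 265°
Triadic = 25°, 145°, 265°


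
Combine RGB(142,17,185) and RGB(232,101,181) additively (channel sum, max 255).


Additive: each channel = min(255, C₁+C₂)
R: 142+232 = 374 → 255
G: 17+101 = 118 → 118
B: 185+181 = 366 → 255
= RGB(255, 118, 255)


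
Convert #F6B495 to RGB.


F6 → 246 (R)
B4 → 180 (G)
95 → 149 (B)
= RGB(246, 180, 149)


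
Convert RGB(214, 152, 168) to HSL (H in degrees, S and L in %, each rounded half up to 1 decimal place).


Normalize: R'=214/255≈0.8392, G'=152/255≈0.5961, B'=168/255≈0.6588
Max=214/255, Min=152/255, Δ=Max-Min=62/255
L = (Max+Min)/2 = (214+152)/510 = 366/510 = 0.71764… → L = 71.8%
L > 0.5 → S = Δ/(2-Max-Min) = 62/(510-214-152) = 62/144 = 0.43055… → S = 43.1%
(the 1/255 factors cancel in S and H, so raw channel differences can be used)
Max is R' → H = 60 × (((G-B)/Δ) mod 6) = 60 × (((152-168)/62) mod 6)
  (-16)/62 = -0.2580…; negative, so add 6 → 5.7419…
  H = 60 × 5.7419… = 344.516…° → H = 344.5°
= HSL(344.5°, 43.1%, 71.8%)


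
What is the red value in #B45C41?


Color: #B45C41
R = B4 = 180
G = 5C = 92
B = 41 = 65
Red = 180


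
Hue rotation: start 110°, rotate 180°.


New hue = (H + rotation) mod 360
New hue = (110 + 180) mod 360
= 290 mod 360
= 290°


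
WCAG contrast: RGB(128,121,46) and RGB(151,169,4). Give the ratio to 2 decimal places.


Linearize each sRGB channel c=v/255: c/12.92 if c ≤ 0.04045 else ((c+0.055)/1.055)^2.4
L = 0.2126×R_lin + 0.7152×G_lin + 0.0722×B_lin
Color 1 (128,121,46):
  R=128: 128/255≈0.5020 > 0.04045 → ((0.5020+0.055)/1.055)^2.4 ≈ 0.21586
  G=121: 121/255≈0.4745 > 0.04045 → ((0.4745+0.055)/1.055)^2.4 ≈ 0.19120
  B=46: 46/255≈0.1804 > 0.04045 → ((0.1804+0.055)/1.055)^2.4 ≈ 0.02732
  L1 = 0.2126×0.21586 + 0.7152×0.19120 + 0.0722×0.02732 ≈ 0.18461
Color 2 (151,169,4):
  R=151: 151/255≈0.5922 > 0.04045 → ((0.5922+0.055)/1.055)^2.4 ≈ 0.30947
  G=169: 169/255≈0.6627 > 0.04045 → ((0.6627+0.055)/1.055)^2.4 ≈ 0.39676
  B=4: 4/255≈0.0157 ≤ 0.04045 → 0.0157/12.92 ≈ 0.00121
  L2 = 0.2126×0.30947 + 0.7152×0.39676 + 0.0722×0.00121 ≈ 0.34964
Lighter = 0.34964, Darker = 0.18461
Ratio = (L_lighter + 0.05) / (L_darker + 0.05)
Ratio = (0.34964 + 0.05) / (0.18461 + 0.05) = 0.39964 / 0.23461 ≈ 1.7034
Ratio ≈ 1.70:1


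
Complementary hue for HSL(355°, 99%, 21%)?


Complement = opposite side of color wheel = hue + 180°
H' = (355 + 180) mod 360 = 175°
S and L unchanged.
= HSL(175°, 99%, 21%)


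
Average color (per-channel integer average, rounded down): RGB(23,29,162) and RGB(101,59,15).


Midpoint: each channel = ⌊(C₁+C₂)/2⌋
R: ⌊(23+101)/2⌋ = 62
G: ⌊(29+59)/2⌋ = 44
B: ⌊(162+15)/2⌋ = 88
= RGB(62, 44, 88)


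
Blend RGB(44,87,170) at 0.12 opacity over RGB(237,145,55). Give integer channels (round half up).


C = α×F + (1-α)×B, with 1-α = 0.88
R: 0.12×44 + 0.88×237 = 5.28 + 208.56 = 213.84 → 214
G: 0.12×87 + 0.88×145 = 10.44 + 127.60 = 138.04 → 138
B: 0.12×170 + 0.88×55 = 20.40 + 48.40 = 68.80 → 69
= RGB(214, 138, 69)


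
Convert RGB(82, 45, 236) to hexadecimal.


R = 82 → 52 (hex)
G = 45 → 2D (hex)
B = 236 → EC (hex)
Hex = #522DEC


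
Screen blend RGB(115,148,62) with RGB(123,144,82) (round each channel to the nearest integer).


Screen: C = 255 - (255-A)×(255-B)/255, rounded to nearest integer
R: 255 - (255-115)×(255-123)/255 = 255 - 18480/255 ≈ 255 - 72.471 = 182.529 → 183
G: 255 - (255-148)×(255-144)/255 = 255 - 11877/255 ≈ 255 - 46.576 = 208.424 → 208
B: 255 - (255-62)×(255-82)/255 = 255 - 33389/255 ≈ 255 - 130.937 = 124.063 → 124
= RGB(183, 208, 124)


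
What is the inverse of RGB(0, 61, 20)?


Invert: (255-R, 255-G, 255-B)
R: 255-0 = 255
G: 255-61 = 194
B: 255-20 = 235
= RGB(255, 194, 235)


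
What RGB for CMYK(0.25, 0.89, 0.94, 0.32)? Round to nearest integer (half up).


R = 255 × (1-C) × (1-K) = 255 × 0.75 × 0.68 = 130.05 → 130
G = 255 × (1-M) × (1-K) = 255 × 0.11 × 0.68 = 19.074 → 19
B = 255 × (1-Y) × (1-K) = 255 × 0.06 × 0.68 = 10.404 → 10
= RGB(130, 19, 10)


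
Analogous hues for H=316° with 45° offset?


Base hue: 316°
Left analog: (316 - 45) mod 360 = 271°
Right analog: (316 + 45) mod 360 = 1°
Analogous hues = 271° and 1°


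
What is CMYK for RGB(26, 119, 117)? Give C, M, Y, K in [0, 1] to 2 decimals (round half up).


R'=26/255≈0.1020, G'=119/255≈0.4667, B'=117/255≈0.4588
K = 1 - max(R',G',B') = 1 - 119/255 = 136/255 = 0.53333… → 0.53
(1-R'-K)/(1-K) simplifies to (max-R)/max with max = 119:
C = (119-26)/119 = 93/119 = 0.78151… → 0.78
M = (119-119)/119 = 0/119 = 0 → 0.00
Y = (119-117)/119 = 2/119 = 0.01680… → 0.02
= CMYK(0.78, 0.00, 0.02, 0.53)


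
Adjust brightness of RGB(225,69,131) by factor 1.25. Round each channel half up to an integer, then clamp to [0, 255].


Multiply each channel by 1.25, round half up, clamp to [0, 255]
R: 225×1.25 = 281.25 → round → 281 → clamp → 255
G: 69×1.25 = 86.25 → round → 86
B: 131×1.25 = 163.75 → round → 164
= RGB(255, 86, 164)


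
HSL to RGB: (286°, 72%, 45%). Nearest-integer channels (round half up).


H=286°, S=0.72, L=0.45
C = (1-|2L-1|)×S = (1-|-0.10|)×0.72 = 0.648
H' = H/60 = 286/60 ≈ 4.7667; X = C×(1-|H' mod 2 - 1|) = 0.4968
m = L - C/2 = 0.45 - 0.324 = 0.126
Sector ⌊H'⌋ = 4 → (R',G',B') = (0.4968, 0.0, 0.648)
RGB = ((R'+m)×255, (G'+m)×255, (B'+m)×255) = (158.814, 32.13, 197.37)
Round half up → RGB(159, 32, 197)


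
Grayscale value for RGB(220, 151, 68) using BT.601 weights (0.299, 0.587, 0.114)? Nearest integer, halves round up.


Gray = 0.299×R + 0.587×G + 0.114×B
Gray = 0.299×220 + 0.587×151 + 0.114×68
Gray = 65.780 + 88.637 + 7.752
Gray = 162.169 → round half up → 162
Gray = 162


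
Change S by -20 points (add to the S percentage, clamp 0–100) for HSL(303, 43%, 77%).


Original S = 43%
Adjustment = -20 percentage points
New S = 43 + (-20) = 23
Clamp to [0, 100] → 23
= HSL(303°, 23%, 77%)


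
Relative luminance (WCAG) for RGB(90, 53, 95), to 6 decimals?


Linearize each channel (sRGB transfer function): c = v/255; c_lin = c/12.92 if c ≤ 0.04045, else ((c+0.055)/1.055)^2.4
  R: 90/255 ≈ 0.352941 > 0.04045 → ((0.352941+0.055)/1.055)^2.4 ≈ 0.102242
  G: 53/255 ≈ 0.207843 > 0.04045 → ((0.207843+0.055)/1.055)^2.4 ≈ 0.035601
  B: 95/255 ≈ 0.372549 > 0.04045 → ((0.372549+0.055)/1.055)^2.4 ≈ 0.114435
R_lin = 0.102242, G_lin = 0.035601, B_lin = 0.114435
L = 0.2126×R + 0.7152×G + 0.0722×B
L = 0.2126×0.102242 + 0.7152×0.035601 + 0.0722×0.114435
L ≈ 0.055461


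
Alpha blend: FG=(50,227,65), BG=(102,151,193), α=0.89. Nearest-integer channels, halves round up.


C = α×F + (1-α)×B, with 1-α = 0.11
R: 0.89×50 + 0.11×102 = 44.50 + 11.22 = 55.72 → 56
G: 0.89×227 + 0.11×151 = 202.03 + 16.61 = 218.64 → 219
B: 0.89×65 + 0.11×193 = 57.85 + 21.23 = 79.08 → 79
= RGB(56, 219, 79)


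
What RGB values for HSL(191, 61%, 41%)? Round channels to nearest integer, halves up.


H=191°, S=0.61, L=0.41
C = (1-|2L-1|)×S = (1-|-0.18|)×0.61 = 0.5002
H' = H/60 = 191/60 ≈ 3.1833; X = C×(1-|H' mod 2 - 1|) ≈ 0.4085
m = L - C/2 = 0.41 - 0.2501 = 0.1599
Sector ⌊H'⌋ = 3 → (R',G',B') = (0.0, ≈0.4085, 0.5002)
RGB = ((R'+m)×255, (G'+m)×255, (B'+m)×255) = (40.7745, 144.94115, 168.3255)
Round half up → RGB(41, 145, 168)


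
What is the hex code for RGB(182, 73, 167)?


R = 182 → B6 (hex)
G = 73 → 49 (hex)
B = 167 → A7 (hex)
Hex = #B649A7


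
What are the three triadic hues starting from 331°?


Triadic: equally spaced at 120° intervals
H1 = 331°
H2 = (331 + 120) mod 360 = 91°
H3 = (331 + 240) mod 360 = 211°
Triadic = 331°, 91°, 211°


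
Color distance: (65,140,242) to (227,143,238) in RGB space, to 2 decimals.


d = √[(R₁-R₂)² + (G₁-G₂)² + (B₁-B₂)²]
d = √[(65-227)² + (140-143)² + (242-238)²]
d = √[26244 + 9 + 16]
d = √26269
d ≈ 162.08


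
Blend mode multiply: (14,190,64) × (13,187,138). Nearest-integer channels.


Multiply: C = A×B/255, rounded to nearest integer
R: 14×13/255 = 182/255 ≈ 0.714 → 1
G: 190×187/255 = 35530/255 ≈ 139.333 → 139
B: 64×138/255 = 8832/255 ≈ 34.635 → 35
= RGB(1, 139, 35)


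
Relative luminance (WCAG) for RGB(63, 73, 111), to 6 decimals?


Linearize each channel (sRGB transfer function): c = v/255; c_lin = c/12.92 if c ≤ 0.04045, else ((c+0.055)/1.055)^2.4
  R: 63/255 ≈ 0.247059 > 0.04045 → ((0.247059+0.055)/1.055)^2.4 ≈ 0.049707
  G: 73/255 ≈ 0.286275 > 0.04045 → ((0.286275+0.055)/1.055)^2.4 ≈ 0.066626
  B: 111/255 ≈ 0.435294 > 0.04045 → ((0.435294+0.055)/1.055)^2.4 ≈ 0.158961
R_lin = 0.049707, G_lin = 0.066626, B_lin = 0.158961
L = 0.2126×R + 0.7152×G + 0.0722×B
L = 0.2126×0.049707 + 0.7152×0.066626 + 0.0722×0.158961
L ≈ 0.069695


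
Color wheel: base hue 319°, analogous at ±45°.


Base hue: 319°
Left analog: (319 - 45) mod 360 = 274°
Right analog: (319 + 45) mod 360 = 4°
Analogous hues = 274° and 4°


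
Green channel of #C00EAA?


Color: #C00EAA
R = C0 = 192
G = 0E = 14
B = AA = 170
Green = 14


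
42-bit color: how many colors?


Colors = 2^bits = 2^42
= 4,398,046,511,104 colors


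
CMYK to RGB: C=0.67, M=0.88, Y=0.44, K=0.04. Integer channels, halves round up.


R = 255 × (1-C) × (1-K) = 255 × 0.33 × 0.96 = 80.784 → 81
G = 255 × (1-M) × (1-K) = 255 × 0.12 × 0.96 = 29.376 → 29
B = 255 × (1-Y) × (1-K) = 255 × 0.56 × 0.96 = 137.088 → 137
= RGB(81, 29, 137)


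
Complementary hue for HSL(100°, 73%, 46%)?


Complement = opposite side of color wheel = hue + 180°
H' = (100 + 180) mod 360 = 280°
S and L unchanged.
= HSL(280°, 73%, 46%)


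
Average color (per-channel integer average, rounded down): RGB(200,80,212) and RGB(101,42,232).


Midpoint: each channel = ⌊(C₁+C₂)/2⌋
R: ⌊(200+101)/2⌋ = 150
G: ⌊(80+42)/2⌋ = 61
B: ⌊(212+232)/2⌋ = 222
= RGB(150, 61, 222)


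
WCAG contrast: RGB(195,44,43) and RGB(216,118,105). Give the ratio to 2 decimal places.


Linearize each sRGB channel c=v/255: c/12.92 if c ≤ 0.04045 else ((c+0.055)/1.055)^2.4
L = 0.2126×R_lin + 0.7152×G_lin + 0.0722×B_lin
Color 1 (195,44,43):
  R=195: 195/255≈0.7647 > 0.04045 → ((0.7647+0.055)/1.055)^2.4 ≈ 0.54572
  G=44: 44/255≈0.1725 > 0.04045 → ((0.1725+0.055)/1.055)^2.4 ≈ 0.02519
  B=43: 43/255≈0.1686 > 0.04045 → ((0.1686+0.055)/1.055)^2.4 ≈ 0.02416
  L1 = 0.2126×0.54572 + 0.7152×0.02519 + 0.0722×0.02416 ≈ 0.13578
Color 2 (216,118,105):
  R=216: 216/255≈0.8471 > 0.04045 → ((0.8471+0.055)/1.055)^2.4 ≈ 0.68669
  G=118: 118/255≈0.4627 > 0.04045 → ((0.4627+0.055)/1.055)^2.4 ≈ 0.18116
  B=105: 105/255≈0.4118 > 0.04045 → ((0.4118+0.055)/1.055)^2.4 ≈ 0.14126
  L2 = 0.2126×0.68669 + 0.7152×0.18116 + 0.0722×0.14126 ≈ 0.28576
Lighter = 0.28576, Darker = 0.13578
Ratio = (L_lighter + 0.05) / (L_darker + 0.05)
Ratio = (0.28576 + 0.05) / (0.13578 + 0.05) = 0.33576 / 0.18578 ≈ 1.8073
Ratio ≈ 1.81:1


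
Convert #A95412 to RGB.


A9 → 169 (R)
54 → 84 (G)
12 → 18 (B)
= RGB(169, 84, 18)


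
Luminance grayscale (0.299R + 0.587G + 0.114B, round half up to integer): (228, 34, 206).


Gray = 0.299×R + 0.587×G + 0.114×B
Gray = 0.299×228 + 0.587×34 + 0.114×206
Gray = 68.172 + 19.958 + 23.484
Gray = 111.614 → round half up → 112
Gray = 112


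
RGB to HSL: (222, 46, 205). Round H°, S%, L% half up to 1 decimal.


Normalize: R'=222/255≈0.8706, G'=46/255≈0.1804, B'=205/255≈0.8039
Max=222/255, Min=46/255, Δ=Max-Min=176/255
L = (Max+Min)/2 = (222+46)/510 = 268/510 = 0.52549… → L = 52.5%
L > 0.5 → S = Δ/(2-Max-Min) = 176/(510-222-46) = 176/242 = 0.72727… → S = 72.7%
(the 1/255 factors cancel in S and H, so raw channel differences can be used)
Max is R' → H = 60 × (((G-B)/Δ) mod 6) = 60 × (((46-205)/176) mod 6)
  (-159)/176 = -0.9034…; negative, so add 6 → 5.0965…
  H = 60 × 5.0965… = 305.795…° → H = 305.8°
= HSL(305.8°, 72.7%, 52.5%)


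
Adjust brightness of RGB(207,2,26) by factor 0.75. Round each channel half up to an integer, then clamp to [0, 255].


Multiply each channel by 0.75, round half up, clamp to [0, 255]
R: 207×0.75 = 155.25 → round → 155
G: 2×0.75 = 1.5 → round → 2
B: 26×0.75 = 19.5 → round → 20
= RGB(155, 2, 20)


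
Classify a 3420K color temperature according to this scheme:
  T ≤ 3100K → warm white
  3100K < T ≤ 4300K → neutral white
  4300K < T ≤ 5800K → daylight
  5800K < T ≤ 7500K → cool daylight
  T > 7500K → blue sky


Temperature: 3420K
3100K < 3420K ≤ 4300K → neutral white
Classification: neutral white


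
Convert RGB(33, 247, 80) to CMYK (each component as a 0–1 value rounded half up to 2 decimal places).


R'=33/255≈0.1294, G'=247/255≈0.9686, B'=80/255≈0.3137
K = 1 - max(R',G',B') = 1 - 247/255 = 8/255 = 0.03137… → 0.03
(1-R'-K)/(1-K) simplifies to (max-R)/max with max = 247:
C = (247-33)/247 = 214/247 = 0.86639… → 0.87
M = (247-247)/247 = 0/247 = 0 → 0.00
Y = (247-80)/247 = 167/247 = 0.67611… → 0.68
= CMYK(0.87, 0.00, 0.68, 0.03)


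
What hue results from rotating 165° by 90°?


New hue = (H + rotation) mod 360
New hue = (165 + 90) mod 360
= 255 mod 360
= 255°


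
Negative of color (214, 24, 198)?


Invert: (255-R, 255-G, 255-B)
R: 255-214 = 41
G: 255-24 = 231
B: 255-198 = 57
= RGB(41, 231, 57)


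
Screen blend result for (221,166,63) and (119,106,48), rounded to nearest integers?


Screen: C = 255 - (255-A)×(255-B)/255, rounded to nearest integer
R: 255 - (255-221)×(255-119)/255 = 255 - 4624/255 ≈ 255 - 18.133 = 236.867 → 237
G: 255 - (255-166)×(255-106)/255 = 255 - 13261/255 ≈ 255 - 52.004 = 202.996 → 203
B: 255 - (255-63)×(255-48)/255 = 255 - 39744/255 ≈ 255 - 155.859 = 99.141 → 99
= RGB(237, 203, 99)
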